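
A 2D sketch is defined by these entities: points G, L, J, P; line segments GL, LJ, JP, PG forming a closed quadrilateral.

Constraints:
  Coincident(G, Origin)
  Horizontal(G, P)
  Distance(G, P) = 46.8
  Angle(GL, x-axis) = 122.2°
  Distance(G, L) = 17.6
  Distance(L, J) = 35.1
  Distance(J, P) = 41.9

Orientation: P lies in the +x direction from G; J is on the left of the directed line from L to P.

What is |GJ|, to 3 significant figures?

38.9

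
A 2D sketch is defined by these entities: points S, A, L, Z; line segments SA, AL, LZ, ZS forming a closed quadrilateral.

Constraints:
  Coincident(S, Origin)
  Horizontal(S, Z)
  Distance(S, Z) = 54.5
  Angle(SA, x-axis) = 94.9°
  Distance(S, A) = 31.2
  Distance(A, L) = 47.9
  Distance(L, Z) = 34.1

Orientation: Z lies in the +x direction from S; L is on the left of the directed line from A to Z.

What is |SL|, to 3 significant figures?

55.9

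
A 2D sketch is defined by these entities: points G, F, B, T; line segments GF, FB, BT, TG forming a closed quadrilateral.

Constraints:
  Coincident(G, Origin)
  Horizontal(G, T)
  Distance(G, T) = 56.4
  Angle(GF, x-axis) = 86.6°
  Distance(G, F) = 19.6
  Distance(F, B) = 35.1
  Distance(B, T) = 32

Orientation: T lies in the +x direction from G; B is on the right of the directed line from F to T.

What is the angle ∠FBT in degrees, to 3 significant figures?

122°

Checks: |FB| = 35.10 ✓; |BT| = 32.00 ✓.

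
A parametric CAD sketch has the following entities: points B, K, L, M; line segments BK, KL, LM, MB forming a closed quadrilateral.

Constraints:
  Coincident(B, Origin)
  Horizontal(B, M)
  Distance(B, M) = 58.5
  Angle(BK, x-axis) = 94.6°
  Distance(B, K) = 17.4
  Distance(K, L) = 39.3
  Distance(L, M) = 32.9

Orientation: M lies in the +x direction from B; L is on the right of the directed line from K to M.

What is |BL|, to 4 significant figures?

28.78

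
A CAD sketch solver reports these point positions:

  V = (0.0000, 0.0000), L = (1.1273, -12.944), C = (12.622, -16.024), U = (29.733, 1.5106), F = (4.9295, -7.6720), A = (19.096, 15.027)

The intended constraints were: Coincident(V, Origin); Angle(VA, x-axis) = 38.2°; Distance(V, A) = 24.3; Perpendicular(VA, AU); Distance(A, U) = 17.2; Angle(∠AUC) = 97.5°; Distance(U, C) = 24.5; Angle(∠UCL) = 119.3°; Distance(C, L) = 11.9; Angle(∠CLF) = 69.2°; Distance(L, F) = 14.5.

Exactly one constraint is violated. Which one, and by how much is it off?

Distance(L, F) = 14.5 — off by 8.00.

V = (0.00, 0.00) ✓; VA at 38.20° ✓; |VA| = 24.30 ✓; ∠(VA, AU) = 90.00° ✓; |AU| = 17.20 ✓; ∠AUC = 97.50° ✓; |UC| = 24.50 ✓; ∠UCL = 119.3° ✓; |CL| = 11.90 ✓; ∠CLF = 69.20° ✓; |LF| = 6.500 ✗.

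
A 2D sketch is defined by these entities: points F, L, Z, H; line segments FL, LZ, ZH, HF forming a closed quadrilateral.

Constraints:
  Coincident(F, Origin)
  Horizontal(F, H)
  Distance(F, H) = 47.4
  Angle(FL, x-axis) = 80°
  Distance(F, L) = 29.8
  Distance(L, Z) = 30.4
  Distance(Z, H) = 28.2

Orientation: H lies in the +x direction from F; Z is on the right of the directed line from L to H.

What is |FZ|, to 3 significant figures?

19.5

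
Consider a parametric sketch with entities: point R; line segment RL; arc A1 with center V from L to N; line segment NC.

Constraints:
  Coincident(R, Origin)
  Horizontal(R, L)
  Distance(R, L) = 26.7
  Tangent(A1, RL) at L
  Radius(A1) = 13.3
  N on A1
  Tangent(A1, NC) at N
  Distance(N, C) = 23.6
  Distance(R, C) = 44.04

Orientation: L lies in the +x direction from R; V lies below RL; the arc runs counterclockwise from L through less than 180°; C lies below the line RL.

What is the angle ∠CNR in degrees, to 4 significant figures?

154.4°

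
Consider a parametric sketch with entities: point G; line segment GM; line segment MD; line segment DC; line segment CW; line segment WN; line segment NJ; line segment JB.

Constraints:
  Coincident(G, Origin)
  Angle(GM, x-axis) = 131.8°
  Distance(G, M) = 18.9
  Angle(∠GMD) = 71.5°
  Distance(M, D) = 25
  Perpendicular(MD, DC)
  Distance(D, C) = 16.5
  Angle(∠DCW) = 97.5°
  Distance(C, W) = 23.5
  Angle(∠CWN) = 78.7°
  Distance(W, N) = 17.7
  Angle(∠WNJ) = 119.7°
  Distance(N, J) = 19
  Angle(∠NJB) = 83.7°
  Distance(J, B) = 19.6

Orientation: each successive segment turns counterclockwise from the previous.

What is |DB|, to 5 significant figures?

12.169

G is at the origin; GM runs at 131.8° with length 18.9, so M = (-12.597, 14.089). ∠GMD = 71.5° gives MD at -119.70° from the x-axis; with |MD| = 25.0, D = (-24.984, -7.6263). MD is perpendicular to DC, so DC runs at -29.700°; with |DC| = 16.5, C = (-10.652, -15.801). ∠DCW = 97.5° gives CW at 52.800° from the x-axis; with |CW| = 23.5, W = (3.5566, 2.9171). ∠CWN = 78.7° gives WN at 154.10° from the x-axis; with |WN| = 17.7, N = (-12.366, 10.648). ∠WNJ = 119.7° gives NJ at -145.60° from the x-axis; with |NJ| = 19.0, J = (-28.043, -0.085888). ∠NJB = 83.7° gives JB at -49.300° from the x-axis; with |JB| = 19.6, B = (-15.262, -14.945). Then |DB| = |B − D| = 12.169.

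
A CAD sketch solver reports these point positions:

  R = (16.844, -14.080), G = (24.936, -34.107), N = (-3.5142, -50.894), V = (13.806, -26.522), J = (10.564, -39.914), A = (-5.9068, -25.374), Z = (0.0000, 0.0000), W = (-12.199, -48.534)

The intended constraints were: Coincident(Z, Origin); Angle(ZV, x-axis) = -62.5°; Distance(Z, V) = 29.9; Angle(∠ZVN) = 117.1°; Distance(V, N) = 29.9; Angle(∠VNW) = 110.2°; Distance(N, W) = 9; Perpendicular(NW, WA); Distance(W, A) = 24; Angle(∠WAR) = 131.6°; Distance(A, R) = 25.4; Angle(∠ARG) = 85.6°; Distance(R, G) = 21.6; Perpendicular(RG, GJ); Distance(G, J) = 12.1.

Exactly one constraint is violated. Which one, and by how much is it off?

Distance(G, J) = 12.1 — off by 3.40.

Z = (0.00, 0.00) ✓; ZV at -62.50° ✓; |ZV| = 29.90 ✓; ∠ZVN = 117.1° ✓; |VN| = 29.90 ✓; ∠VNW = 110.2° ✓; |NW| = 9.000 ✓; ∠(NW, WA) = 90.00° ✓; |WA| = 24.00 ✓; ∠WAR = 131.6° ✓; |AR| = 25.40 ✓; ∠ARG = 85.60° ✓; |RG| = 21.60 ✓; ∠(RG, GJ) = 90.00° ✓; |GJ| = 15.50 ✗.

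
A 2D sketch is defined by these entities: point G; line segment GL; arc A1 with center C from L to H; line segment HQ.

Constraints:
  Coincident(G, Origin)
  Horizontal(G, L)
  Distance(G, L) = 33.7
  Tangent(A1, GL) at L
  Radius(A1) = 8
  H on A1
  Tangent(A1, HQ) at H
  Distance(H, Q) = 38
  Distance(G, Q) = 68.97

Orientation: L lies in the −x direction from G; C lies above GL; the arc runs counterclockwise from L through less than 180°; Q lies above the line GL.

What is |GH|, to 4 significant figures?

31.61

Checks: G.y = 0.00, L.y = 0.00 ✓; |CH| = 8.000 ✓; ∠(CH, HQ) = 90.00° ✓; |HQ| = 38.00 ✓; |GQ| = 68.97 ✓.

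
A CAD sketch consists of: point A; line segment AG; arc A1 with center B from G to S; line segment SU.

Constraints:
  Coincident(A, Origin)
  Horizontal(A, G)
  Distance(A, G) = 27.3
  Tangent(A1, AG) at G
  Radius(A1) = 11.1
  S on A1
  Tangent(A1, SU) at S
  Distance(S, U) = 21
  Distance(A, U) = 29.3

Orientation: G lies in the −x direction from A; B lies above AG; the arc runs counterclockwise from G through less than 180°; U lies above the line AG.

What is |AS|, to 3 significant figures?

18.4

Checks: |BS| = 11.10 ✓; ∠(BS, SU) = 90.00° ✓; |SU| = 21.00 ✓; |AU| = 29.30 ✓.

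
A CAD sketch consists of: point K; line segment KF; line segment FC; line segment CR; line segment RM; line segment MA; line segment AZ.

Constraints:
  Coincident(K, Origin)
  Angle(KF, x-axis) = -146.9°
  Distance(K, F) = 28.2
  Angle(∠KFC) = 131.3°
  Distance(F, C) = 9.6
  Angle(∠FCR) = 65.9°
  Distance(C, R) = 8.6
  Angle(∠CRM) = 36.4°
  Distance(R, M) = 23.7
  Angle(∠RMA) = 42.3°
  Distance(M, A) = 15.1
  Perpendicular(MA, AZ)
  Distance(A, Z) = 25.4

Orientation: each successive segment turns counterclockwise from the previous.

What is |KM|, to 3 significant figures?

41.4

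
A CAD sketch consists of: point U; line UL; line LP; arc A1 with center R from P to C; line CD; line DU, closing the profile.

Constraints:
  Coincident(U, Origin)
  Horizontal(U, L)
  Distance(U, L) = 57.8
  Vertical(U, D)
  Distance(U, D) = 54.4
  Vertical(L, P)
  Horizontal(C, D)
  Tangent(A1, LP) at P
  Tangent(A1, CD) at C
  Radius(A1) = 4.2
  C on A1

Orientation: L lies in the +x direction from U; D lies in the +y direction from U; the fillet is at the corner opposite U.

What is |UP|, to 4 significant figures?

76.56

U is at the origin; U and L share the same y with |UL| = 57.8 and L on the +x side, so L = (57.80, 0.000). UD is vertical with |UD| = 54.4 and D on the +y side, so D = (0.000, 54.40). The virtual corner opposite U is at (57.80, 54.40). The tangent condition forces RP to be normal to LP and tangency of A1 to CD means the radius RC is perpendicular to CD, with radius 4.2, so the center R sits 4.2 in from both sides at R = (53.60, 50.20). That places the tangent points at P = (57.80, 50.20) on LP and C = (53.60, 54.40) on CD. Then |UP| = |P − U| = 76.56.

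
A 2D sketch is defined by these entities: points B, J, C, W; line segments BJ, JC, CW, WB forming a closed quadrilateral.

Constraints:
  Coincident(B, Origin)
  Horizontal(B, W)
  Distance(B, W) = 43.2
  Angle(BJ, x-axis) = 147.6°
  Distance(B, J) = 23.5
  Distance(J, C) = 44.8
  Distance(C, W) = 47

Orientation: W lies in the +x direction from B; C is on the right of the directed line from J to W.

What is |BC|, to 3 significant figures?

25.8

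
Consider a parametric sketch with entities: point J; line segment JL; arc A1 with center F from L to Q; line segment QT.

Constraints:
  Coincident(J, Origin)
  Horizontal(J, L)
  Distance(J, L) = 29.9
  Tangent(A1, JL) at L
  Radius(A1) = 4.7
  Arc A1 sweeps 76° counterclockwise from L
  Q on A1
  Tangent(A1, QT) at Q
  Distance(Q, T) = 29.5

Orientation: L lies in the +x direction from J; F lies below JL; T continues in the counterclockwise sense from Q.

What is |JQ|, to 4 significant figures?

25.59

J is at the origin; J and L share the same y with |JL| = 29.9 and L on the +x side, so L = (29.90, 0.000). Since A1 is tangent to JL there, FL ⟂ JL, so F = L + (0, -4.7) = (29.90, -4.700). On A1, L sits at bearing 90° from F; a 76° counterclockwise sweep puts Q at bearing 166°, so Q = F + 4.7·(cos 166°, sin 166°) = (25.34, -3.563). Then |JQ| = |Q − J| = 25.59.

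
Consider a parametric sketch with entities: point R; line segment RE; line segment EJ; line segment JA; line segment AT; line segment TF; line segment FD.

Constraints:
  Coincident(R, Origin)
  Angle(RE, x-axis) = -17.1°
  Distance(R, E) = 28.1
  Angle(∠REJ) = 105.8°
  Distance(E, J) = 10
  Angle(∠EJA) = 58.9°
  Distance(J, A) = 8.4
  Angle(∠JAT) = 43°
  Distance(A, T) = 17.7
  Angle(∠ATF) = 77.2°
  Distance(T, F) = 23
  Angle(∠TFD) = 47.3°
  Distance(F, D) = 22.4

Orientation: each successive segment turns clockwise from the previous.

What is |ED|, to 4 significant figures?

11.54

R is at the origin; RE runs at -17.1° with length 28.1, so E = (26.86, -8.263). ∠REJ = 105.8° gives EJ at -91.30° from the x-axis; with |EJ| = 10.0, J = (26.63, -18.26). ∠EJA = 58.9° gives JA at 147.6° from the x-axis; with |JA| = 8.4, A = (19.54, -13.76). ∠JAT = 43.0° gives AT at 10.60° from the x-axis; with |AT| = 17.7, T = (36.94, -10.50). ∠ATF = 77.2° gives TF at -92.20° from the x-axis; with |TF| = 23.0, F = (36.05, -33.49). ∠TFD = 47.3° gives FD at 135.1° from the x-axis; with |FD| = 22.4, D = (20.19, -17.67). Then |ED| = |D − E| = 11.54.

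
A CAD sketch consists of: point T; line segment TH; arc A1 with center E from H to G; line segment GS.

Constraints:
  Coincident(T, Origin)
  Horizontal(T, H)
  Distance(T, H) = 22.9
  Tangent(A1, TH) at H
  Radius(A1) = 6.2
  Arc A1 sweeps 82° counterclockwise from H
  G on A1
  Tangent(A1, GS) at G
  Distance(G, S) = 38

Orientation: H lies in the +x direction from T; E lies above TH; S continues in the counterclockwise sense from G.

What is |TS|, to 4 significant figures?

55.00

On A1, H sits at bearing -90° from E; an 82° counterclockwise sweep puts G at bearing -8°, so G = E + 6.2·(cos -8°, sin -8°) = (29.04, 5.337). A1 meets GS tangentially, so EG is at right angles to GS, so GS runs along (−sin -8°, cos -8°); with |GS| = 38.0, S = (34.33, 42.97). Then |TS| = |S − T| = 55.00.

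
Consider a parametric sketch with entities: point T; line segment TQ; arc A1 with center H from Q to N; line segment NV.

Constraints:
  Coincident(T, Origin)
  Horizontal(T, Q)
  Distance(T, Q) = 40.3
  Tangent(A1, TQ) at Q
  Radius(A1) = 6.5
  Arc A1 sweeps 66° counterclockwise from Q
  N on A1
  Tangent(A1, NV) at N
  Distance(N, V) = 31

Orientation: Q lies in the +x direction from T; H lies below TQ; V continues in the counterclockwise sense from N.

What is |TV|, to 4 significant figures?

38.84

T is at the origin; T and Q share the same y with |TQ| = 40.3 and Q on the +x side, so Q = (40.30, 0.000). The tangent condition forces HQ to be normal to TQ, so H = Q + (0, -6.5) = (40.30, -6.500). On A1, Q sits at bearing 90° from H; a 66° counterclockwise sweep puts N at bearing 156°, so N = H + 6.5·(cos 156°, sin 156°) = (34.36, -3.856). The tangent condition forces HN to be normal to NV, so NV runs along (−sin 156°, cos 156°); with |NV| = 31.0, V = (21.75, -32.18). Then |TV| = |V − T| = 38.84.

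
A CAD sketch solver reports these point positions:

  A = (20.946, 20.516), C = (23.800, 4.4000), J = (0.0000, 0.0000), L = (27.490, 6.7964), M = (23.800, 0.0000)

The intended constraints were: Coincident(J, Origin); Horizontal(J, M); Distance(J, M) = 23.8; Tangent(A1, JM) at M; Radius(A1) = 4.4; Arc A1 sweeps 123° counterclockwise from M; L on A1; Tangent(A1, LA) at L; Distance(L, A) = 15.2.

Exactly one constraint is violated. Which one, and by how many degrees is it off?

Tangent(A1, LA) at L — off by 7.50°.

J = (0.00, 0.00) ✓; J.y = 0.00, M.y = 0.00 ✓; |JM| = 23.80 ✓; ∠(CM, MJ) = 90.00° ✓; |CM| = 4.400 ✓; bearing(C→L) − bearing(C→M) = 123.0° ✓; |CL| = 4.400 ✓; ∠(CL, LA) = 97.50° ✗; |LA| = 15.20 ✓.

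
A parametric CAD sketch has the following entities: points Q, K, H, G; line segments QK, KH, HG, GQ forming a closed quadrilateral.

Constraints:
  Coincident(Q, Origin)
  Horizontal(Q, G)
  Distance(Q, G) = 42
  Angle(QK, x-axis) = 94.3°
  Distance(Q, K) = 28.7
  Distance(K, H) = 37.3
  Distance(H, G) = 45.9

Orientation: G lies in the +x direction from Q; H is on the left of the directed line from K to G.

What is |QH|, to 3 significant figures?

54.7

Q is at the origin; Q and G share the same y with |QG| = 42.0 and G in +x, so G = (42.0, 0). QK runs at 94.3° with |QK| = 28.7, so K = (-2.15, 28.6). H is determined by |KH| = 37.3 and |HG| = 45.9 together: it lies at the intersection of circle(K, 37.3) and circle(G, 45.9). With |KG| = 52.6, the foot of the radical line on KG is 19.5 from K and the perpendicular offset is √(37.3² − 19.5²) = 31.8. Taking the left-of-KG solution: H = (31.5, 44.7).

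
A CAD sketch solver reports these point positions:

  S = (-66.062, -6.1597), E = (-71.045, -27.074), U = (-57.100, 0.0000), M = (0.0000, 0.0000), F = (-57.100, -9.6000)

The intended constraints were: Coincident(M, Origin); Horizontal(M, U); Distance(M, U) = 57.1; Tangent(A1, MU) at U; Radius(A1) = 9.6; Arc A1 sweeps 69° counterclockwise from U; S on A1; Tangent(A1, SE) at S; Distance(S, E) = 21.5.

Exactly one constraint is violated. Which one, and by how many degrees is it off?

Tangent(A1, SE) at S — off by 7.60°.

M = (0.00, 0.00) ✓; M.y = 0.00, U.y = 0.00 ✓; |MU| = 57.10 ✓; ∠(FU, UM) = 90.00° ✓; |FU| = 9.600 ✓; bearing(F→S) − bearing(F→U) = 69.00° ✓; |FS| = 9.600 ✓; ∠(FS, SE) = 82.40° ✗; |SE| = 21.50 ✓.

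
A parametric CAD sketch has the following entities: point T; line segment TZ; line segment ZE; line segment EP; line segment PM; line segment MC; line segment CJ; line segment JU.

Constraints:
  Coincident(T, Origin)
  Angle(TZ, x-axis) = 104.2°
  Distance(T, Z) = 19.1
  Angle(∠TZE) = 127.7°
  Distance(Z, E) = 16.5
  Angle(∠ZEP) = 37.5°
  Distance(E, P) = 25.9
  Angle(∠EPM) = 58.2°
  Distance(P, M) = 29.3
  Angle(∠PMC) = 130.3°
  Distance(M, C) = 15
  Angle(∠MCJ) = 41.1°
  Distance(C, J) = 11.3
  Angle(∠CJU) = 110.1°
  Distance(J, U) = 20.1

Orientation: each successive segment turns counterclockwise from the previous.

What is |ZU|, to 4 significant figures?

17.73

T is at the origin; TZ runs at 104.2° with length 19.1, so Z = (-4.685, 18.52). ∠TZE = 127.7° gives ZE at 156.5° from the x-axis; with |ZE| = 16.5, E = (-19.82, 25.10). ∠ZEP = 37.5° gives EP at -61.00° from the x-axis; with |EP| = 25.9, P = (-7.260, 2.443). ∠EPM = 58.2° gives PM at 60.80° from the x-axis; with |PM| = 29.3, M = (7.034, 28.02). ∠PMC = 130.3° gives MC at 110.5° from the x-axis; with |MC| = 15.0, C = (1.781, 42.07). ∠MCJ = 41.1° gives CJ at -110.6° from the x-axis; with |CJ| = 11.3, J = (-2.195, 31.49). ∠CJU = 110.1° gives JU at -40.70° from the x-axis; with |JU| = 20.1, U = (13.04, 18.39). Then |ZU| = |U − Z| = 17.73.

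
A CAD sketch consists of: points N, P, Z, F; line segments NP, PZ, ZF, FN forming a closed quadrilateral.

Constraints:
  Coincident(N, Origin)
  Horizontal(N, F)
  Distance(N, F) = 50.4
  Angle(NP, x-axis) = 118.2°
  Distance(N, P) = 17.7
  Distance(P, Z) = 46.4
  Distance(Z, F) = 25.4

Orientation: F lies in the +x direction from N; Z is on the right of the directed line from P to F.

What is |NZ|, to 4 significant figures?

31.12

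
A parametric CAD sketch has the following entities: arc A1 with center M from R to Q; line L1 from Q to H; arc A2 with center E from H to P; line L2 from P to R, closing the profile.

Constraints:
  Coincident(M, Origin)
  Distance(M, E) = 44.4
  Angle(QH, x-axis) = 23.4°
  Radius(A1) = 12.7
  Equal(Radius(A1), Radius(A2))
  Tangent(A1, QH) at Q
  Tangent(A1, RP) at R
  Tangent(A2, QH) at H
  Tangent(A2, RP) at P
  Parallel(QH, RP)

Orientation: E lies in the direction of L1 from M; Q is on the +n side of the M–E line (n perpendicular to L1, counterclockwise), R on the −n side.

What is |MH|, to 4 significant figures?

46.18

The slot axis is L1's direction at 23.4°, so u = (cos 23.4°, sin 23.4°) = (0.9178, 0.3971) and n = (−sin 23.4°, cos 23.4°) = (-0.3971, 0.9178). M is at the origin and E lies 44.4 along u from M, so E = 44.4·u = (40.75, 17.63). Tangency of A1 to both parallel lines with radius 12.7 puts Q and R at M ± 12.7·n: Q = (-5.044, 11.66), R = (5.044, -11.66). Equal radii place H and P the same way about E: H = E + 12.7·n = (35.70, 29.29), P = E − 12.7·n = (45.79, 5.978). Then |MH| = |H − M| = 46.18.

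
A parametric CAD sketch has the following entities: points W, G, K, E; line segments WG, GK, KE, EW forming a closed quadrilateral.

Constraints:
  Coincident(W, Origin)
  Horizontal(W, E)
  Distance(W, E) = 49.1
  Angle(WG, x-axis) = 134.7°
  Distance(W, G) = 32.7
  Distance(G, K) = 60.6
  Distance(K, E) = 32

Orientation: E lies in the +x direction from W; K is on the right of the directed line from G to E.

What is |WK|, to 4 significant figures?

28.03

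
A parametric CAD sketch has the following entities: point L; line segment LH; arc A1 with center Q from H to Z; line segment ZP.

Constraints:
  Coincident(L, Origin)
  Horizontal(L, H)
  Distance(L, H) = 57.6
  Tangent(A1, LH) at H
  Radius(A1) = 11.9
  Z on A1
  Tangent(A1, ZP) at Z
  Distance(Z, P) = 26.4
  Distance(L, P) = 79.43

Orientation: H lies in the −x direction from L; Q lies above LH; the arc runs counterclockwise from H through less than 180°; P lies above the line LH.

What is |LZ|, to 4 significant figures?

53.95

Checks: |QZ| = 11.90 ✓; ∠(QZ, ZP) = 90.00° ✓; |ZP| = 26.40 ✓; |LP| = 79.43 ✓.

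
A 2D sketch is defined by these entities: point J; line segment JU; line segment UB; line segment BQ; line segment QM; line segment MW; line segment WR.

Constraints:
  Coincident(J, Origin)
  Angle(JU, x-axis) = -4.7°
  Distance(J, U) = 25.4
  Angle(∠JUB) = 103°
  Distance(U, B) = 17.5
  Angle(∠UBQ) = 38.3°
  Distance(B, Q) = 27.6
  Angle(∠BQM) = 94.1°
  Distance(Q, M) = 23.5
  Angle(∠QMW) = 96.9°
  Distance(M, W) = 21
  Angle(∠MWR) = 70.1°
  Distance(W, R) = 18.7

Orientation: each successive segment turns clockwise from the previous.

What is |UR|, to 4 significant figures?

2.871

J is at the origin; JU runs at -4.7° with length 25.4, so U = (25.31, -2.081). ∠JUB = 103.0° gives UB at -81.70° from the x-axis; with |UB| = 17.5, B = (27.84, -19.40). ∠UBQ = 38.3° gives BQ at 136.6° from the x-axis; with |BQ| = 27.6, Q = (7.787, -0.4343). ∠BQM = 94.1° gives QM at 50.70° from the x-axis; with |QM| = 23.5, M = (22.67, 17.75). ∠QMW = 96.9° gives MW at -32.40° from the x-axis; with |MW| = 21.0, W = (40.40, 6.499). ∠MWR = 70.1° gives WR at -142.3° from the x-axis; with |WR| = 18.7, R = (25.61, -4.937). Then |UR| = |R − U| = 2.871.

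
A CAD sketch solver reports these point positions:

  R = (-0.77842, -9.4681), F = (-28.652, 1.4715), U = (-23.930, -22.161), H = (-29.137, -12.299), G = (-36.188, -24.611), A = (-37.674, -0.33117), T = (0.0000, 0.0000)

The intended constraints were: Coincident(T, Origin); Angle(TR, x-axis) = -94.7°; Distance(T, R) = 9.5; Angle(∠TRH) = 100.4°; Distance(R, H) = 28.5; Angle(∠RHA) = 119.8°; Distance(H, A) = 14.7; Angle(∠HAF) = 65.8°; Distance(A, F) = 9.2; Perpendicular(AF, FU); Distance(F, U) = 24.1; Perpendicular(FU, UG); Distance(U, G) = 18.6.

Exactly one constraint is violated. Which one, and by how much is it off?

Distance(U, G) = 18.6 — off by 6.10.

T = (0.00, 0.00) ✓; TR at -94.70° ✓; |TR| = 9.500 ✓; ∠TRH = 100.4° ✓; |RH| = 28.50 ✓; ∠RHA = 119.8° ✓; |HA| = 14.70 ✓; ∠HAF = 65.80° ✓; |AF| = 9.200 ✓; ∠(AF, FU) = 90.00° ✓; |FU| = 24.10 ✓; ∠(FU, UG) = 90.00° ✓; |UG| = 12.50 ✗.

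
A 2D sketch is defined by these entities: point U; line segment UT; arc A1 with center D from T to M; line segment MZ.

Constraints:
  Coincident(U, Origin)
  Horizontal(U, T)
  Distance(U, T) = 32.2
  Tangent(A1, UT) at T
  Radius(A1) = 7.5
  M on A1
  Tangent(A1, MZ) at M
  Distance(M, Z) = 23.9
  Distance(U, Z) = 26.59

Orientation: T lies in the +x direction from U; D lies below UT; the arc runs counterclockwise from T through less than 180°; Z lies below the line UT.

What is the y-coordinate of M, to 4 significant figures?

-3.370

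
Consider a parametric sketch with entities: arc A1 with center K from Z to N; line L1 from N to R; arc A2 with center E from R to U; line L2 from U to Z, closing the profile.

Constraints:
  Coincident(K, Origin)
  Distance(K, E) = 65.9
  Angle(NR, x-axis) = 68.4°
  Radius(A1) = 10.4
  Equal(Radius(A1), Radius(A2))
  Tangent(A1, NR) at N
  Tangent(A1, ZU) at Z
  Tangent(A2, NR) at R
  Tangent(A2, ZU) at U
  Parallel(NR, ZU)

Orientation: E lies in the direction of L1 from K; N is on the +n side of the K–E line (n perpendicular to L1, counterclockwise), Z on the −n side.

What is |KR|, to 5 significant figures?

66.716

Tangency of A1 to both parallel lines with radius 10.4 puts N and Z at K ± 10.4·n: N = (-9.6697, 3.8285), Z = (9.6697, -3.8285). Equal radii place R and U the same way about E: R = E + 10.4·n = (14.590, 65.101), U = E − 10.4·n = (33.929, 57.444). Then |KR| = |R − K| = 66.716.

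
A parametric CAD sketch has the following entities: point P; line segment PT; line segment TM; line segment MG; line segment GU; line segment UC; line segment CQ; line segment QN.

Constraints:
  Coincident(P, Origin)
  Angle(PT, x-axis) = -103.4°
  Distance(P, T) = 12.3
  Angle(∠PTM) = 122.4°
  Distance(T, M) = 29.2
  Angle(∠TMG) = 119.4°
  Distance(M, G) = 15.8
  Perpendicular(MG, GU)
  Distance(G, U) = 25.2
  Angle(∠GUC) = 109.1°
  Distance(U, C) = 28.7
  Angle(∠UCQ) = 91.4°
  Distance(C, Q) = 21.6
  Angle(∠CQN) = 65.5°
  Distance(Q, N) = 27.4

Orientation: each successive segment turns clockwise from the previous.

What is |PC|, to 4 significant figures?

3.268

MG is perpendicular to GU, so GU runs at 48.40°; with |GU| = 25.2, U = (-25.54, 7.863). ∠GUC = 109.1° gives UC at -22.50° from the x-axis; with |UC| = 28.7, C = (0.9714, -3.120). Then |PC| = |C − P| = 3.268.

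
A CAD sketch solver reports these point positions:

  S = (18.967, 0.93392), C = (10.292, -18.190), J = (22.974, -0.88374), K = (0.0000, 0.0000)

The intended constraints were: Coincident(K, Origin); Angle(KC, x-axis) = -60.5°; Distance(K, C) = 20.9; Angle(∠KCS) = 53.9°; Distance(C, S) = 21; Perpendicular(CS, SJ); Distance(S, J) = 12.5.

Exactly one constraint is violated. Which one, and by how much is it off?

Distance(S, J) = 12.5 — off by 8.10.

K = (0.00, 0.00) ✓; KC at -60.50° ✓; |KC| = 20.90 ✓; ∠KCS = 53.90° ✓; |CS| = 21.00 ✓; ∠(CS, SJ) = 90.00° ✓; |SJ| = 4.400 ✗.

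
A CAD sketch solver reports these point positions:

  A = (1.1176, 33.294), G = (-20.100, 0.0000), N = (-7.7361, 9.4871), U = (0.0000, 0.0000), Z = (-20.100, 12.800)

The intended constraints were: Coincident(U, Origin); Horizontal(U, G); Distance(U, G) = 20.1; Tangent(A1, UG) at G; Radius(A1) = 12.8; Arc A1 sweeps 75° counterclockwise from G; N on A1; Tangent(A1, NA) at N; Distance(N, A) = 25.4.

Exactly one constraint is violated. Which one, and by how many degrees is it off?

Tangent(A1, NA) at N — off by 5.40°.

U = (0.00, 0.00) ✓; U.y = 0.00, G.y = 0.00 ✓; |UG| = 20.10 ✓; ∠(ZG, GU) = 90.00° ✓; |ZG| = 12.80 ✓; bearing(Z→N) − bearing(Z→G) = 75.00° ✓; |ZN| = 12.80 ✓; ∠(ZN, NA) = 95.40° ✗; |NA| = 25.40 ✓.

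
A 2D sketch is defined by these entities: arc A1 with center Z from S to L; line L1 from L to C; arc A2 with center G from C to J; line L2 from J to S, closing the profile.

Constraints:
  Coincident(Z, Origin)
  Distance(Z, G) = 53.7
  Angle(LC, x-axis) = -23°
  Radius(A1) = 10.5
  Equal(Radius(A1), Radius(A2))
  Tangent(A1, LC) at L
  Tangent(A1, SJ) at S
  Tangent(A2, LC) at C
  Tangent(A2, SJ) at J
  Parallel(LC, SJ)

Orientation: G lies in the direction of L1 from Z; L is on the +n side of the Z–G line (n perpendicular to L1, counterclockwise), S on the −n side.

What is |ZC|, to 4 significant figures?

54.72

The slot axis is L1's direction at -23.0°, so u = (cos -23.0°, sin -23.0°) = (0.9205, -0.3907) and n = (−sin -23.0°, cos -23.0°) = (0.3907, 0.9205). Z is at the origin and G lies 53.7 along u from Z, so G = 53.7·u = (49.43, -20.98). Tangency of A1 to both parallel lines with radius 10.5 puts L and S at Z ± 10.5·n: L = (4.103, 9.665), S = (-4.103, -9.665). Equal radii place C and J the same way about G: C = G + 10.5·n = (53.53, -11.32), J = G − 10.5·n = (45.33, -30.65). Then |ZC| = |C − Z| = 54.72.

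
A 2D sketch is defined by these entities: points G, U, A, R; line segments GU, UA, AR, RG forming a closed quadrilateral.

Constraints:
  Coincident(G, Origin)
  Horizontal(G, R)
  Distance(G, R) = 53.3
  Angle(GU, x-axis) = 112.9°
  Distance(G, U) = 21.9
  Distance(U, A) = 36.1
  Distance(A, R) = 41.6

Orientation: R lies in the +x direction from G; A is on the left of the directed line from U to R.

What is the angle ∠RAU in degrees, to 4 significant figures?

113.4°

G is at the origin; G and R share the same y with |GR| = 53.3 and R in +x, so R = (53.3, 0). GU runs at 112.9° with |GU| = 21.9, so U = (-8.522, 20.17). A is determined by |UA| = 36.1 and |AR| = 41.6 together: it lies at the intersection of circle(U, 36.1) and circle(R, 41.6). With |UR| = 65.03, the foot of the radical line on UR is 29.23 from U and the perpendicular offset is √(36.1² − 29.23²) = 21.19. Taking the left-of-UR solution: A = (25.84, 31.25).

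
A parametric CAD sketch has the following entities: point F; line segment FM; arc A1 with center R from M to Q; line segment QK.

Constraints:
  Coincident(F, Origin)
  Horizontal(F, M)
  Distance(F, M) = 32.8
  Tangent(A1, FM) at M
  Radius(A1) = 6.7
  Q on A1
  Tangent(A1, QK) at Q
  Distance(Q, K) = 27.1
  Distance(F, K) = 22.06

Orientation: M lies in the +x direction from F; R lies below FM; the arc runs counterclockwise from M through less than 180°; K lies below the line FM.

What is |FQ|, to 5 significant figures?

28.271

Checks: |RQ| = 6.700 ✓; ∠(RQ, QK) = 90.00° ✓; |QK| = 27.10 ✓; |FK| = 22.06 ✓.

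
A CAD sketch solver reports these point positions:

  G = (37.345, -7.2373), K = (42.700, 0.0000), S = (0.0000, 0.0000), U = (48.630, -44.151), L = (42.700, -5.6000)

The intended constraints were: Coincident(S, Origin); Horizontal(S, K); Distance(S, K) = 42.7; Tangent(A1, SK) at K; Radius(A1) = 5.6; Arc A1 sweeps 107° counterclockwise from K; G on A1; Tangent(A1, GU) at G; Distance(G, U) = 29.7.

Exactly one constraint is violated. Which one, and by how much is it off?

Distance(G, U) = 29.7 — off by 8.90.

S = (0.00, 0.00) ✓; S.y = 0.00, K.y = 0.00 ✓; |SK| = 42.70 ✓; ∠(LK, KS) = 90.00° ✓; |LK| = 5.600 ✓; bearing(L→G) − bearing(L→K) = 107.0° ✓; |LG| = 5.600 ✓; ∠(LG, GU) = 90.00° ✓; |GU| = 38.60 ✗.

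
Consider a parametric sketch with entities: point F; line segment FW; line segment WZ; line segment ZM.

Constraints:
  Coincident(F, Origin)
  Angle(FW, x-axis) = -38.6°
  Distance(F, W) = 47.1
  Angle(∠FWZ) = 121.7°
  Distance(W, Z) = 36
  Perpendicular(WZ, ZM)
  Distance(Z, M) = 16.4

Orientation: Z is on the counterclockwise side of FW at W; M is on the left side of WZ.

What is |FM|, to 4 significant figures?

65.20

F is at the origin; FW runs at -38.6° with length 47.1, so W = 47.1·(cos -38.6°, sin -38.6°) = (36.81, -29.38). ∠FWZ = 121.7°, so WZ runs at -38.6° + (180° − 121.7°) = 19.70° from the x-axis; with |WZ| = 36.0, Z = W + 36.0·(cos 19.70°, sin 19.70°) = (70.70, -17.25). WZ is perpendicular to ZM; with |ZM| = 16.4 on the left of WZ, M = Z + 16.4·(-0.3371, 0.9415) = (65.17, -1.809). Then |FM| = |M − F| = 65.20.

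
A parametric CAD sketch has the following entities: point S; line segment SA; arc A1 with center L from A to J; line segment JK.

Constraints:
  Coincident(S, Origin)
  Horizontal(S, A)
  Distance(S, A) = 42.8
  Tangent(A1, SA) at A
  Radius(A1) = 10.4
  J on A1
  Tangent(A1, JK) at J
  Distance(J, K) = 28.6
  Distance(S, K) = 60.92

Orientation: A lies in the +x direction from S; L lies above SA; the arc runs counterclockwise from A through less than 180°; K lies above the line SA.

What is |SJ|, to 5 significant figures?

54.442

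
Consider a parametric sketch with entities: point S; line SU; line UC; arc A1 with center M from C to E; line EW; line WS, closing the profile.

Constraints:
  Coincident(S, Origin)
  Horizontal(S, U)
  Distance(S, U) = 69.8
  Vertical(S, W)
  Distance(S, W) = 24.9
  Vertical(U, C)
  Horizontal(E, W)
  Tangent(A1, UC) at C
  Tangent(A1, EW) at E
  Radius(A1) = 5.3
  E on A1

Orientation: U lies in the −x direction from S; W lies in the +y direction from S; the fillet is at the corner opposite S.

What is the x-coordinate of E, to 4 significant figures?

-64.50

The virtual corner opposite S is at (-69.80, 24.90). Since A1 is tangent to UC there, MC ⟂ UC and A1 meets EW tangentially, so ME is at right angles to EW, with radius 5.3, so the center M sits 5.3 in from both sides at M = (-64.50, 19.60). That places the tangent points at C = (-69.80, 19.60) on UC and E = (-64.50, 24.90) on EW. So E.x = -64.50.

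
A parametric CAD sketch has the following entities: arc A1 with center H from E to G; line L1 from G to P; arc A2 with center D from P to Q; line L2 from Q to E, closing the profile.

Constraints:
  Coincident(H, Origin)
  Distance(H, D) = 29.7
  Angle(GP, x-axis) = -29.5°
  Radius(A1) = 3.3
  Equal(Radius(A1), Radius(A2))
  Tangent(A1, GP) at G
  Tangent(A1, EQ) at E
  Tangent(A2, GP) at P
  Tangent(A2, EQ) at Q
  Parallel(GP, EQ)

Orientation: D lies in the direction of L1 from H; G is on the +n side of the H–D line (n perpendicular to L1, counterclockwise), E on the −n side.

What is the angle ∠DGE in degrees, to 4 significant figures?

83.66°

The slot axis is L1's direction at -29.5°, so u = (cos -29.5°, sin -29.5°) = (0.8704, -0.4924) and n = (−sin -29.5°, cos -29.5°) = (0.4924, 0.8704). H is at the origin and D lies 29.7 along u from H, so D = 29.7·u = (25.85, -14.62). Tangency of A1 to both parallel lines with radius 3.3 puts G and E at H ± 3.3·n: G = (1.625, 2.872), E = (-1.625, -2.872). Then cos ∠DGE = GD·GE / (|GD||GE|), giving 83.66°.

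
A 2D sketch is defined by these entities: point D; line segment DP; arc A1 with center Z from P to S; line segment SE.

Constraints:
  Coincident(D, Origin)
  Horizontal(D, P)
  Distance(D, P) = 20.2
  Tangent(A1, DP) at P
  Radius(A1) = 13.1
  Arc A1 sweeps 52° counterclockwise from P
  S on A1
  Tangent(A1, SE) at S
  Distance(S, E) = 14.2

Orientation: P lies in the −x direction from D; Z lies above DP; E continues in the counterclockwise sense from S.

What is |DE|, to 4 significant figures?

16.26

On A1, P sits at bearing -90° from Z; a 52° counterclockwise sweep puts S at bearing -38°, so S = Z + 13.1·(cos -38°, sin -38°) = (-9.877, 5.035). A1 meets SE tangentially, so ZS is at right angles to SE, so SE runs along (−sin -38°, cos -38°); with |SE| = 14.2, E = (-1.135, 16.22). Then |DE| = |E − D| = 16.26.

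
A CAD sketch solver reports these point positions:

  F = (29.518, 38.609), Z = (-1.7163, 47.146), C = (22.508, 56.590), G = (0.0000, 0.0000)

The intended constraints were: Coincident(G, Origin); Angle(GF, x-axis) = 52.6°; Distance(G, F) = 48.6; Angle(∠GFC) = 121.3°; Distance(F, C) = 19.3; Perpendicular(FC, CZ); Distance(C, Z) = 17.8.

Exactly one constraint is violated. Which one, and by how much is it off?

Distance(C, Z) = 17.8 — off by 8.20.

G = (0.00, 0.00) ✓; GF at 52.60° ✓; |GF| = 48.60 ✓; ∠GFC = 121.3° ✓; |FC| = 19.30 ✓; ∠(FC, CZ) = 90.00° ✓; |CZ| = 26.00 ✗.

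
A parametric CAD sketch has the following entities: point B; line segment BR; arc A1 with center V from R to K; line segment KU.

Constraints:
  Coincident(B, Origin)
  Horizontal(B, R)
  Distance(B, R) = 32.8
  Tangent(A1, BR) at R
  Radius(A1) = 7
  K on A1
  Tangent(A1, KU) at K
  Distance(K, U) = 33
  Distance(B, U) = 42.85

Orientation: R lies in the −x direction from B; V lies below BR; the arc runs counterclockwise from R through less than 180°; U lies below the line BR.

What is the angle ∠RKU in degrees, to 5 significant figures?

117.55°

Checks: |VK| = 7.000 ✓; ∠(VK, KU) = 90.00° ✓; |KU| = 33.00 ✓; |BU| = 42.85 ✓.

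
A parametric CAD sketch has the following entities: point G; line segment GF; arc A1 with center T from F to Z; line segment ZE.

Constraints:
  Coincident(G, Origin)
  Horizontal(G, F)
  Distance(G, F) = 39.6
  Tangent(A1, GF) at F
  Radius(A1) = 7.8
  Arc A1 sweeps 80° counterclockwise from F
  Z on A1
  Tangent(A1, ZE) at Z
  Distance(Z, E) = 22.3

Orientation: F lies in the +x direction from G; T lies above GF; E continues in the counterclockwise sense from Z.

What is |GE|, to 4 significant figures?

58.51

G is at the origin; GF is horizontal with |GF| = 39.6 and F on the +x side, so F = (39.60, 0.000). A1 meets GF tangentially, so TF is at right angles to GF, so T = F + (0, 7.8) = (39.60, 7.800). On A1, F sits at bearing -90° from T; an 80° counterclockwise sweep puts Z at bearing -10°, so Z = T + 7.8·(cos -10°, sin -10°) = (47.28, 6.446). A1 meets ZE tangentially, so TZ is at right angles to ZE, so ZE runs along (−sin -10°, cos -10°); with |ZE| = 22.3, E = (51.15, 28.41). Then |GE| = |E − G| = 58.51.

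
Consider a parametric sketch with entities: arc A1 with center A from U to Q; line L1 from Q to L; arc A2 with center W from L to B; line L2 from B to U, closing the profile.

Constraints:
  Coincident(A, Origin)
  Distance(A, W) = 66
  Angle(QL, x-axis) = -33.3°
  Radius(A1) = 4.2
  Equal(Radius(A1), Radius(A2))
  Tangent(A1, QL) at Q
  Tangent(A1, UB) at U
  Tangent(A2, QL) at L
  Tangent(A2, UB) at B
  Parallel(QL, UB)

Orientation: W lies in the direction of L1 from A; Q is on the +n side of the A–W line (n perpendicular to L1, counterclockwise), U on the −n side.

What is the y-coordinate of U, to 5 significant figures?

-3.5104

The slot axis is L1's direction at -33.3°, so u = (cos -33.3°, sin -33.3°) = (0.83581, -0.54902) and n = (−sin -33.3°, cos -33.3°) = (0.54902, 0.83581). A is at the origin and W lies 66.0 along u from A, so W = 66.0·u = (55.163, -36.236). Tangency of A1 to both parallel lines with radius 4.2 puts Q and U at A ± 4.2·n: Q = (2.3059, 3.5104), U = (-2.3059, -3.5104). So U.y = -3.5104.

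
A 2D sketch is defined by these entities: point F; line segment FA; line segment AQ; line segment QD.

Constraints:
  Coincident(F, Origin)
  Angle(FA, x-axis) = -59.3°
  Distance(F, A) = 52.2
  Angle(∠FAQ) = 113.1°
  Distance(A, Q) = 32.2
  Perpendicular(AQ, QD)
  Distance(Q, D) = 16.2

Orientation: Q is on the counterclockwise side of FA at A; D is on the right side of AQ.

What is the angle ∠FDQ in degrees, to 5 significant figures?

39.365°

F is at the origin; FA runs at -59.3° with length 52.2, so A = 52.2·(cos -59.3°, sin -59.3°) = (26.650, -44.884). ∠FAQ = 113.1°, so AQ runs at -59.3° + (180° − 113.1°) = 7.6000° from the x-axis; with |AQ| = 32.2, Q = A + 32.2·(cos 7.6000°, sin 7.6000°) = (58.567, -40.626). AQ is perpendicular to QD; with |QD| = 16.2 on the right of AQ, D = Q + 16.2·(0.13226, -0.99122) = (60.710, -56.683). Then cos ∠FDQ = DF·DQ / (|DF||DQ|), giving 39.365°.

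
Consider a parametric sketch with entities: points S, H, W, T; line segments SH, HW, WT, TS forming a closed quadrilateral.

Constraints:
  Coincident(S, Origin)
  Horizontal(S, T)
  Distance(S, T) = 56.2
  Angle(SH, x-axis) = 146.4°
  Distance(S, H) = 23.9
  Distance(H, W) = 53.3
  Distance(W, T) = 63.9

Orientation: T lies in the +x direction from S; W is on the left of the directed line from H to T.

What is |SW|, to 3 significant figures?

54.0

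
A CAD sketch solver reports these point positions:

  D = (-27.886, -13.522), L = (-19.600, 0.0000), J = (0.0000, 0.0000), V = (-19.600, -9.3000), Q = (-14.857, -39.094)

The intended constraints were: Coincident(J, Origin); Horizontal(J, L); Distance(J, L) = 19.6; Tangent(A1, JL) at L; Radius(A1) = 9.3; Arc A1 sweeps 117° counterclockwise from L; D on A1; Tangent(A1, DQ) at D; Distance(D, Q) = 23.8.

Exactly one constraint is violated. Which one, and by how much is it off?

Distance(D, Q) = 23.8 — off by 4.90.

J = (0.00, 0.00) ✓; J.y = 0.00, L.y = 0.00 ✓; |JL| = 19.60 ✓; ∠(VL, LJ) = 90.00° ✓; |VL| = 9.300 ✓; bearing(V→D) − bearing(V→L) = 117.0° ✓; |VD| = 9.300 ✓; ∠(VD, DQ) = 90.00° ✓; |DQ| = 28.70 ✗.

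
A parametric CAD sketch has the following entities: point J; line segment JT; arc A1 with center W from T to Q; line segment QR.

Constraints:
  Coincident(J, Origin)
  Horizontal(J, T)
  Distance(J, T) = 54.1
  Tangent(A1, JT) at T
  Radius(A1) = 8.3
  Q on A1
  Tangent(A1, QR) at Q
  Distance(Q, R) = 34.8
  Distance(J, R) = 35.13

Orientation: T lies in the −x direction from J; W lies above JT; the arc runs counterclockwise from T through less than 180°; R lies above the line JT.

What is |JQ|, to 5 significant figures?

48.416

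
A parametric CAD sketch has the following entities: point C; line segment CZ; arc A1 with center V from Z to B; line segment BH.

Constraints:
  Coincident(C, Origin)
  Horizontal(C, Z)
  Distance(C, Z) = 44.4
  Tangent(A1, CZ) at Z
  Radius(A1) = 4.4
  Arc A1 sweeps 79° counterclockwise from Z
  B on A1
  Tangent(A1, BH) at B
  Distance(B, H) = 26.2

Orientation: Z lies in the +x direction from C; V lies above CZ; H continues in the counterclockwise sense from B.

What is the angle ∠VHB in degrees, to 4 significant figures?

9.533°

C is at the origin; C and Z share the same y with |CZ| = 44.4 and Z on the +x side, so Z = (44.40, 0.000). A1 meets CZ tangentially, so VZ is at right angles to CZ, so V = Z + (0, 4.4) = (44.40, 4.400). On A1, Z sits at bearing -90° from V; a 79° counterclockwise sweep puts B at bearing -11°, so B = V + 4.4·(cos -11°, sin -11°) = (48.72, 3.560). A1 meets BH tangentially, so VB is at right angles to BH, so BH runs along (−sin -11°, cos -11°); with |BH| = 26.2, H = (53.72, 29.28). Then cos ∠VHB = HV·HB / (|HV||HB|), giving 9.533°.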